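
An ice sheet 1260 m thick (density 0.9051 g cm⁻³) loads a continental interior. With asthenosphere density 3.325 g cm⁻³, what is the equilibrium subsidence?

By Archimedes' principle applied to the lithosphere: the ice load ρ_ice t is balanced by mantle displaced below, ρ_m s.
s = t ρ_ice / ρ_m = 1260 m × 0.9051/3.325 = 343 m.

343 m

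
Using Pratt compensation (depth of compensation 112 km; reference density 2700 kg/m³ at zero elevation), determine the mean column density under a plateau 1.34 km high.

2670 kg/m³

Pratt balance: ρ_ref D = ρ (D + h).
ρ = ρ_ref D/(D + h) = 2700 × 112 km/(112 km + 1.34 km) = 2670 kg/m³.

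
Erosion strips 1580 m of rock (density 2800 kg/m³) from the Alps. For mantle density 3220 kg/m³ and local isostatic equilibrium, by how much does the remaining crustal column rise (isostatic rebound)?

1370 m

Unloading: uplift u = e ρ_c/ρ_m = 1580 m × 2800/3220 = 1370 m.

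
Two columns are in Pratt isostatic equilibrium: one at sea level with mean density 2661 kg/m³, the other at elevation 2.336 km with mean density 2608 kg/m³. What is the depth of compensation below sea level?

ρ_ref D = ρ (D + h) → D (ρ_ref − ρ) = ρ h.
D = ρ h/(ρ_ref − ρ) = 2608 × 2.336 km/(2661 − 2608) = 115 km.

115 km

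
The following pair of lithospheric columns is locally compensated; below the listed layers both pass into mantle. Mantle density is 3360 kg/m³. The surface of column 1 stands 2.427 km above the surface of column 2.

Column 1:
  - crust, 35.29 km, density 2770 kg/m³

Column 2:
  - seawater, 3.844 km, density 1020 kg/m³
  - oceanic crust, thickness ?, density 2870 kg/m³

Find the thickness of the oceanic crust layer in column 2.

Take the compensation level at the base of the deeper column (depth z_c below the surface of column 1) and equate Σ ρ_i t_i down to z_c; mantle fills any gap and the z_c terms cancel.
Column 1: 35.29×2770 + (z_c − 35.29)×3360
Column 2: 2.427×0 + 3.844×1020 + x×2870 + (z_c − 2.427 − 3.844 − x)×3360
The z_c×3360 term appears on both sides and cancels. Collect the known terms of each column as K = Σ(ρt)_known − 3360 × (depth of known layers): K_1 = 97753.3 − 3360×35.29 = −20821.1; K_2 = 3920.88 − 3360×(2.427 + 3.844) = −17149.68.
Balance: K_1 = K_2 − x×(3360 − 2870), so x = (K_2 − K_1)/(3360 − 2870) = 3671.42/490 = 7.49 km.

7.49 km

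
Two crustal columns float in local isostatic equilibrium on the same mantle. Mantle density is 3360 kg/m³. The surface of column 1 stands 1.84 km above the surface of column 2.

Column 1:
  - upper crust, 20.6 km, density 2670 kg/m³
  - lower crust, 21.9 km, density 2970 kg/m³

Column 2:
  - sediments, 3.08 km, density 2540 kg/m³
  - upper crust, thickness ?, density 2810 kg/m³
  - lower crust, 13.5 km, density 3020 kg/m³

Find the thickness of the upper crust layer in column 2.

17.2 km

Take the compensation level at the base of the deeper column (depth z_c below the surface of column 1) and equate Σ ρ_i t_i down to z_c; mantle fills any gap and the z_c terms cancel.
Column 1: 20.6×2670 + 21.9×2970 + (z_c − 42.5)×3360
Column 2: 1.84×0 + 3.08×2540 + x×2810 + 13.5×3020 + (z_c − 1.84 − 16.58 − x)×3360
The z_c×3360 term appears on both sides and cancels. Collect the known terms of each column as K = Σ(ρt)_known − 3360 × (depth of known layers): K_1 = 120045 − 3360×42.5 = −22755; K_2 = 48593.2 − 3360×(1.84 + 16.58) = −13298.
Balance: K_1 = K_2 − x×(3360 − 2810), so x = (K_2 − K_1)/(3360 − 2810) = 9457/550 = 17.2 km.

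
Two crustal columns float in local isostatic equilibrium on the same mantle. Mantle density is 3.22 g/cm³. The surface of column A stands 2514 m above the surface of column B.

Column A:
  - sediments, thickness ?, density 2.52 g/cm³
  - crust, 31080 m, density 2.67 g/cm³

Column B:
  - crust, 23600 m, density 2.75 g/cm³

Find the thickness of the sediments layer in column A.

Take the compensation level at the base of the deeper column (depth z_c below the surface of column A) and equate Σ ρ_i t_i down to z_c; mantle fills any gap and the z_c terms cancel.
Column A: x×2.52 + 31080×2.67 + (z_c − 31080 − x)×3.22
Column B: 2514×0 + 23600×2.75 + (z_c − 2514 − 23600)×3.22
The z_c×3.22 term appears on both sides and cancels. Collect the known terms of each column as K = Σ(ρt)_known − 3.22 × (depth of known layers): K_A = 82983.6 − 3.22×31080 = −17094; K_B = 64900 − 3.22×(2514 + 23600) = −19187.08.
Balance: K_A − x×(3.22 − 2.52) = K_B, so x = (K_A − K_B)/(3.22 − 2.52) = 2093.08/0.7 = 2990 m.

2990 m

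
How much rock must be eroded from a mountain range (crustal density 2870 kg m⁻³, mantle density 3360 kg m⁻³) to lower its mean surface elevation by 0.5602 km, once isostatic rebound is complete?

Net drop Δ = e − u = e − e ρ_c/ρ_m = e (ρ_m − ρ_c)/ρ_m.
e = Δ ρ_m/(ρ_m − ρ_c) = 0.5602 km × 3360/490 = 3.84 km.

3.84 km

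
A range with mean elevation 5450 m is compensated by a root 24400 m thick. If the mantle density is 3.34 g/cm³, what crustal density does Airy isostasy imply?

ρ_c h = (ρ_m − ρ_c) r → ρ_c (h + r) = ρ_m r → ρ_c = ρ_m r / (h + r).
ρ_c = 3.34 × 24400 m / (5450 m + 24400 m) = 2.73 g/cm³.

2.73 g/cm³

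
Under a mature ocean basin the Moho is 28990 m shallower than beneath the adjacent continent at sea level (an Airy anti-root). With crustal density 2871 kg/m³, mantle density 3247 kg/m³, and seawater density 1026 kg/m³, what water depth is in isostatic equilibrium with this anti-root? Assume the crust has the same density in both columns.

Replacing a thickness d of crust by seawater at the top must be balanced by replacing crust with mantle at the base: d (ρ_c − ρ_w) = a (ρ_m − ρ_c).
d = a (ρ_m − ρ_c)/(ρ_c − ρ_w) = 28990 m × 376/1845 = 5910 m.

5910 m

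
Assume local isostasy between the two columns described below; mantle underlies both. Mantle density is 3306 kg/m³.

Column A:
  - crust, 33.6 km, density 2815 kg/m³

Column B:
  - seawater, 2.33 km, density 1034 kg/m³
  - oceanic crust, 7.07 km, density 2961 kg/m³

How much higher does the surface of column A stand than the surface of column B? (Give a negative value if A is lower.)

For any compensation level in the mantle, the mantle terms cancel and isostasy reduces to e = (Σt_A − Σt_B) − (Σ(ρt)_A − Σ(ρt)_B) / ρ_m.
Σt_A = 33.6 km; Σt_B = 9.4 km; Σ(ρt)_A = 94584; Σ(ρt)_B = 23343.49 (in km·kg/m³).
e = (33.6 − 9.4) − (94584 − 23343.49) / 3306 = 2.65 km.

2.65 km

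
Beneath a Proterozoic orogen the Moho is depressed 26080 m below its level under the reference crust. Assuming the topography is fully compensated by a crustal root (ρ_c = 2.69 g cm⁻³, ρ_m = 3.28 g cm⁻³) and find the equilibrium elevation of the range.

Equating mass per unit area of the two columns: ρ_c h = (ρ_m − ρ_c) r.
h = r (ρ_m − ρ_c) / ρ_c = 26080 m × (3.28 − 2.69) / 2.69 = 5720 m.

5720 m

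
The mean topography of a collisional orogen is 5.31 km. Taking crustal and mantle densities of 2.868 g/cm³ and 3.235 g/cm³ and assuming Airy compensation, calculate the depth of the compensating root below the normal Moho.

Isostatic balance requires: the weight of the topography is balanced by the buoyancy of the root, ρ_c h = (ρ_m − ρ_c) r.
r = h · ρ_c / (ρ_m − ρ_c) = 5.31 km × 2.868 / (3.235 − 2.868) = 41.5 km.

41.5 km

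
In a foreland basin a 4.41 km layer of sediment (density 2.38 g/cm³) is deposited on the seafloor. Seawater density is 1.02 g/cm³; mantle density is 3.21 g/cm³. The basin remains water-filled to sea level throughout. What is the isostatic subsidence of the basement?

2.74 km

Submarine loading: the sediment displaces seawater, and the subsidence is in turn flooded, so s (ρ_m − ρ_w) = t (ρ_sed − ρ_w).
s = 4.41 km × (2.38 − 1.02) / (3.21 − 1.02) = 2.74 km.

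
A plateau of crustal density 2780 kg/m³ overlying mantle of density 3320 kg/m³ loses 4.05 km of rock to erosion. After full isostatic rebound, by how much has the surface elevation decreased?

Rebound u = e ρ_c/ρ_m = 4.05 km × 2780/3320 = 3.391 km.
Net surface drop = e − u = 4.05 km − 3.391 km = e (ρ_m − ρ_c)/ρ_m = 0.659 km.

0.659 km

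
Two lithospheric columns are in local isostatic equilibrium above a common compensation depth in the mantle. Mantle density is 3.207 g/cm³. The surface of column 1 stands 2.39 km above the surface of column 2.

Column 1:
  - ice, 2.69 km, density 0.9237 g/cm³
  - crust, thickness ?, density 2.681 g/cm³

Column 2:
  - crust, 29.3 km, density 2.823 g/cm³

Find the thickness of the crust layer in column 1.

24.3 km

Take the compensation level at the base of the deeper column (depth z_c below the surface of column 1) and equate Σ ρ_i t_i down to z_c; mantle fills any gap and the z_c terms cancel.
Column 1: 2.69×0.9237 + x×2.681 + (z_c − 2.69 − x)×3.207
Column 2: 2.39×0 + 29.3×2.823 + (z_c − 2.39 − 29.3)×3.207
The z_c×3.207 term appears on both sides and cancels. Collect the known terms of each column as K = Σ(ρt)_known − 3.207 × (depth of known layers): K_1 = 2.484753 − 3.207×2.69 = −6.142077; K_2 = 82.7139 − 3.207×(2.39 + 29.3) = −18.91593.
Balance: K_1 − x×(3.207 − 2.681) = K_2, so x = (K_1 − K_2)/(3.207 − 2.681) = 12.7739/0.526 = 24.3 km.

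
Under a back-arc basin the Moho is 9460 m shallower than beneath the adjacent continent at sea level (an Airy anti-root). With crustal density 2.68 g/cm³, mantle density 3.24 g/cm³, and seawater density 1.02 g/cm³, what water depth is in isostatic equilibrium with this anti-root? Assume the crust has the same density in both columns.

Replacing a thickness d of crust by seawater at the top must be balanced by replacing crust with mantle at the base: d (ρ_c − ρ_w) = a (ρ_m − ρ_c).
d = a (ρ_m − ρ_c)/(ρ_c − ρ_w) = 9460 m × 0.56/1.66 = 3190 m.

3190 m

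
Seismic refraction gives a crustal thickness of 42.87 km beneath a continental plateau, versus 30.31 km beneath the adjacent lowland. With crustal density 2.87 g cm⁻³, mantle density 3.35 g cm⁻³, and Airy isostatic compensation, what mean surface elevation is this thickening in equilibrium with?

Excess crust Δ = 42.87 km − 30.31 km = 12.56 km, split between elevation h and root r with h + r = Δ.
Airy balance ρ_c h = (ρ_m − ρ_c) r gives r = h ρ_c/(ρ_m − ρ_c), so h (1 + ρ_c/(ρ_m − ρ_c)) = Δ, i.e. h = Δ (ρ_m − ρ_c)/ρ_m.
h = 12.56 km × 0.48/3.35 = 1.8 km.

1.8 km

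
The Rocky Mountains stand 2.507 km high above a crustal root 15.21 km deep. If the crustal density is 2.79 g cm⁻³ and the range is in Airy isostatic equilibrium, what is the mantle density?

3.25 g cm⁻³

Airy balance: ρ_c h = (ρ_m − ρ_c) r → ρ_m = ρ_c (1 + h/r).
ρ_m = 2.79 × (1 + 2.507 km/15.21 km) = 3.25 g cm⁻³.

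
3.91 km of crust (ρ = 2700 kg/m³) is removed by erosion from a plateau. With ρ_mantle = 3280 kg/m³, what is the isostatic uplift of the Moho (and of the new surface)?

3.22 km

Unloading: uplift u = e ρ_c/ρ_m = 3.91 km × 2700/3280 = 3.22 km.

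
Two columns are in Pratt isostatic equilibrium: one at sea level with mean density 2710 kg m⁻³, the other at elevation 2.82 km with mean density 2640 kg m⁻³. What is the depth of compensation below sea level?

ρ_ref D = ρ (D + h) → D (ρ_ref − ρ) = ρ h.
D = ρ h/(ρ_ref − ρ) = 2640 × 2.82 km/(2710 − 2640) = 106 km.

106 km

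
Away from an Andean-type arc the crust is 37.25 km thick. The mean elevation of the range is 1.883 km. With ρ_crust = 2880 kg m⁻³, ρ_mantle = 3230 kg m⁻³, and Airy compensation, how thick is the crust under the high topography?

54.6 km

Root depth r = h ρ_c / (ρ_m − ρ_c) = 1.883 km × 2880 / 350 = 15.49 km.
Total thickness = T + h + r = 37.25 km + 1.883 km + 15.49 km = 54.6 km.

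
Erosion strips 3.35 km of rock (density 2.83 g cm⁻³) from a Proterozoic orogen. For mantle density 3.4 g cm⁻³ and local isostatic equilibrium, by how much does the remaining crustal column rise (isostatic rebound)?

2.79 km

Unloading: uplift u = e ρ_c/ρ_m = 3.35 km × 2.83/3.4 = 2.79 km.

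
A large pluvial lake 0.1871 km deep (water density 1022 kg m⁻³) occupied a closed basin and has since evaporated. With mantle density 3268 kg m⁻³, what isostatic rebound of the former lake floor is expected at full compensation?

0.0585 km

u = d ρ_w/ρ_m = 0.1871 km × 1022/3268 = 0.0585 km.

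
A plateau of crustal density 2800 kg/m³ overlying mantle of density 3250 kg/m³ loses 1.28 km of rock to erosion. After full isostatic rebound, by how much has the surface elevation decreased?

Rebound u = e ρ_c/ρ_m = 1.28 km × 2800/3250 = 1.103 km.
Net surface drop = e − u = 1.28 km − 1.103 km = e (ρ_m − ρ_c)/ρ_m = 0.177 km.

0.177 km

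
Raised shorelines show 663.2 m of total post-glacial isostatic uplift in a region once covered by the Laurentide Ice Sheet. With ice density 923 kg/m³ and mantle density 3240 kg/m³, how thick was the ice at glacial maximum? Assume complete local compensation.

u = t ρ_ice/ρ_m → t = u ρ_m/ρ_ice = 663.2 m × 3240/923 = 2330 m.

2330 m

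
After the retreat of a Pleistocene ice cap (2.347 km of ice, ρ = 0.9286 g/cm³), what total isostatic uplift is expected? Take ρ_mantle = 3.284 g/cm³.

0.664 km

Removing the load lets mantle flow back in; uplift u satisfies ρ_ice t = ρ_m u.
u = t ρ_ice/ρ_m = 2.347 km × 0.9286/3.284 = 0.664 km.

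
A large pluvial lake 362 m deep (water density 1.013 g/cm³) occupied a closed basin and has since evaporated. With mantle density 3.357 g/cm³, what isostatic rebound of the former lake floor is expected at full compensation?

u = d ρ_w/ρ_m = 362 m × 1.013/3.357 = 109 m.

109 m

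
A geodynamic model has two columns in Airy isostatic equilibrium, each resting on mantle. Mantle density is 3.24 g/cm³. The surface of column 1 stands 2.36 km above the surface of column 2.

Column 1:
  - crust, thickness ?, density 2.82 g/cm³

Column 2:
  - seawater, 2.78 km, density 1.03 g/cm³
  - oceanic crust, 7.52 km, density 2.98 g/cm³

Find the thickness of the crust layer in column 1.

37.5 km

Take the compensation level at the base of the deeper column (depth z_c below the surface of column 1) and equate Σ ρ_i t_i down to z_c; mantle fills any gap and the z_c terms cancel.
Column 1: x×2.82 + (z_c − 0 − x)×3.24
Column 2: 2.36×0 + 2.78×1.03 + 7.52×2.98 + (z_c − 2.36 − 10.3)×3.24
The z_c×3.24 term appears on both sides and cancels. Collect the known terms of each column as K = Σ(ρt)_known − 3.24 × (depth of known layers): K_1 = 0 − 3.24×0 = 0; K_2 = 25.273 − 3.24×(2.36 + 10.3) = −15.7454.
Balance: K_1 − x×(3.24 − 2.82) = K_2, so x = (K_1 − K_2)/(3.24 − 2.82) = 15.7454/0.42 = 37.5 km.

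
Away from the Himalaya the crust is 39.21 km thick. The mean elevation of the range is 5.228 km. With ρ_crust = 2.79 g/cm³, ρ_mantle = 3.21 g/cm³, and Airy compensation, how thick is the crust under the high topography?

79.2 km

Root depth r = h ρ_c / (ρ_m − ρ_c) = 5.228 km × 2.79 / 0.42 = 34.73 km.
Total thickness = T + h + r = 39.21 km + 5.228 km + 34.73 km = 79.2 km.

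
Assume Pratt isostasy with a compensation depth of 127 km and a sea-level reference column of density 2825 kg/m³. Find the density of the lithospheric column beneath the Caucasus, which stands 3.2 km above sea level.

2760 kg/m³

Pratt balance: ρ_ref D = ρ (D + h).
ρ = ρ_ref D/(D + h) = 2825 × 127 km/(127 km + 3.2 km) = 2760 kg/m³.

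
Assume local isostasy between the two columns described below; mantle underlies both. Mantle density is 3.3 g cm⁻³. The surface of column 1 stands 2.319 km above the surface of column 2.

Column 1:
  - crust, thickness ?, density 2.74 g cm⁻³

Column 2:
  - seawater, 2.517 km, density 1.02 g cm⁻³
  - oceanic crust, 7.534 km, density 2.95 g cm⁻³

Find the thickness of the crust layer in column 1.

28.6 km

Take the compensation level at the base of the deeper column (depth z_c below the surface of column 1) and equate Σ ρ_i t_i down to z_c; mantle fills any gap and the z_c terms cancel.
Column 1: x×2.74 + (z_c − 0 − x)×3.3
Column 2: 2.319×0 + 2.517×1.02 + 7.534×2.95 + (z_c − 2.319 − 10.051)×3.3
The z_c×3.3 term appears on both sides and cancels. Collect the known terms of each column as K = Σ(ρt)_known − 3.3 × (depth of known layers): K_1 = 0 − 3.3×0 = 0; K_2 = 24.79264 − 3.3×(2.319 + 10.051) = −16.02836.
Balance: K_1 − x×(3.3 − 2.74) = K_2, so x = (K_1 − K_2)/(3.3 − 2.74) = 16.0284/0.56 = 28.6 km.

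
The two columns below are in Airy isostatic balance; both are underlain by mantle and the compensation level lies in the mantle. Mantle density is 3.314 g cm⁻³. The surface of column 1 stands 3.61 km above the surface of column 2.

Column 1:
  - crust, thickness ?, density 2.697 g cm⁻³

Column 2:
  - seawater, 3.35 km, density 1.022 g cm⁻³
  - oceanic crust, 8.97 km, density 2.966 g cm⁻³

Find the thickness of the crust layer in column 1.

36.9 km

Take the compensation level at the base of the deeper column (depth z_c below the surface of column 1) and equate Σ ρ_i t_i down to z_c; mantle fills any gap and the z_c terms cancel.
Column 1: x×2.697 + (z_c − 0 − x)×3.314
Column 2: 3.61×0 + 3.35×1.022 + 8.97×2.966 + (z_c − 3.61 − 12.32)×3.314
The z_c×3.314 term appears on both sides and cancels. Collect the known terms of each column as K = Σ(ρt)_known − 3.314 × (depth of known layers): K_1 = 0 − 3.314×0 = 0; K_2 = 30.02872 − 3.314×(3.61 + 12.32) = −22.7633.
Balance: K_1 − x×(3.314 − 2.697) = K_2, so x = (K_1 − K_2)/(3.314 − 2.697) = 22.7633/0.617 = 36.9 km.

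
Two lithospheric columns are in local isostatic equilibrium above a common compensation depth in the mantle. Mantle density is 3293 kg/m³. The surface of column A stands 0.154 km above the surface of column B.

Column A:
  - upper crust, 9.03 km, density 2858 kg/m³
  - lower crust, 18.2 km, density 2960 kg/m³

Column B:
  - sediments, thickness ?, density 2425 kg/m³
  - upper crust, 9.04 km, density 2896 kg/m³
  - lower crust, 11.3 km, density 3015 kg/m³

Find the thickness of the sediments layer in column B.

3.17 km

Take the compensation level at the base of the deeper column (depth z_c below the surface of column A) and equate Σ ρ_i t_i down to z_c; mantle fills any gap and the z_c terms cancel.
Column A: 9.03×2858 + 18.2×2960 + (z_c − 27.23)×3293
Column B: 0.154×0 + x×2425 + 9.04×2896 + 11.3×3015 + (z_c − 0.154 − 20.34 − x)×3293
The z_c×3293 term appears on both sides and cancels. Collect the known terms of each column as K = Σ(ρt)_known − 3293 × (depth of known layers): K_A = 79679.74 − 3293×27.23 = −9988.65; K_B = 60249.34 − 3293×(0.154 + 20.34) = −7237.402.
Balance: K_A = K_B − x×(3293 − 2425), so x = (K_B − K_A)/(3293 − 2425) = 2751.25/868 = 3.17 km.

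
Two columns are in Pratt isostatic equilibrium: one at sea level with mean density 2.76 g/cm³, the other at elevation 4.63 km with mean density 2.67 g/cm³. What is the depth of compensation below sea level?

137 km

ρ_ref D = ρ (D + h) → D (ρ_ref − ρ) = ρ h.
D = ρ h/(ρ_ref − ρ) = 2.67 × 4.63 km/(2.76 − 2.67) = 137 km.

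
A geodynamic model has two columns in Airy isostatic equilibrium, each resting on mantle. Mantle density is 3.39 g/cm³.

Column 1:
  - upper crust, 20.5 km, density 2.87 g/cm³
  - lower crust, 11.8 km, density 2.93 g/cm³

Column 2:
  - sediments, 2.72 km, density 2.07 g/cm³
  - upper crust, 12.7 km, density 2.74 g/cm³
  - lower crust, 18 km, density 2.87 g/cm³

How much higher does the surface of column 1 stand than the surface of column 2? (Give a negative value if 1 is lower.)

−1.51 km

For any compensation level in the mantle, the mantle terms cancel and isostasy reduces to e = (Σt_1 − Σt_2) − (Σ(ρt)_1 − Σ(ρt)_2) / ρ_m.
Σt_1 = 32.3 km; Σt_2 = 33.42 km; Σ(ρt)_1 = 93.409; Σ(ρt)_2 = 92.0884 (in km·g/cm³).
e = (32.3 − 33.42) − (93.409 − 92.0884) / 3.39 = −1.51 km.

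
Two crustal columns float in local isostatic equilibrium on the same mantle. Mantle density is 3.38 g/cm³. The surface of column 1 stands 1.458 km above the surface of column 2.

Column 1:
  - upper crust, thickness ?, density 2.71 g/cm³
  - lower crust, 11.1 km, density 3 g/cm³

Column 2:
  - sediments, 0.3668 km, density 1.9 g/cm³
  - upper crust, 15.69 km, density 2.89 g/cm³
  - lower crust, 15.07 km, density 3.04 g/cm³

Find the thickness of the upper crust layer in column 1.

Take the compensation level at the base of the deeper column (depth z_c below the surface of column 1) and equate Σ ρ_i t_i down to z_c; mantle fills any gap and the z_c terms cancel.
Column 1: x×2.71 + 11.1×3 + (z_c − 11.1 − x)×3.38
Column 2: 1.458×0 + 0.3668×1.9 + 15.69×2.89 + 15.07×3.04 + (z_c − 1.458 − 31.1268)×3.38
The z_c×3.38 term appears on both sides and cancels. Collect the known terms of each column as K = Σ(ρt)_known − 3.38 × (depth of known layers): K_1 = 33.3 − 3.38×11.1 = −4.218; K_2 = 91.85382 − 3.38×(1.458 + 31.1268) = −18.282804.
Balance: K_1 − x×(3.38 − 2.71) = K_2, so x = (K_1 − K_2)/(3.38 − 2.71) = 14.0648/0.67 = 21 km.

21 km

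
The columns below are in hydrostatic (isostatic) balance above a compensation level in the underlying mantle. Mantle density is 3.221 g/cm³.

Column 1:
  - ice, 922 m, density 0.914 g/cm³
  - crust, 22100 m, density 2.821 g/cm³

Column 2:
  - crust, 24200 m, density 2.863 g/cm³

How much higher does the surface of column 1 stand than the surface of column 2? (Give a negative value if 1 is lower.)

715 m

For any compensation level in the mantle, the mantle terms cancel and isostasy reduces to e = (Σt_1 − Σt_2) − (Σ(ρt)_1 − Σ(ρt)_2) / ρ_m.
Σt_1 = 23022 m; Σt_2 = 24200 m; Σ(ρt)_1 = 63186.808; Σ(ρt)_2 = 69284.6 (in m·g/cm³).
e = (23022 − 24200) − (63186.808 − 69284.6) / 3.221 = 715 m.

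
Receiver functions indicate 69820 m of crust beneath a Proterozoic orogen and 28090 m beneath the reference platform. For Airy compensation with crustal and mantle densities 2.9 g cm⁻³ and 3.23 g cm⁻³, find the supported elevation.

4260 m

Excess crust Δ = 69820 m − 28090 m = 41730 m, split between elevation h and root r with h + r = Δ.
Airy balance ρ_c h = (ρ_m − ρ_c) r gives r = h ρ_c/(ρ_m − ρ_c), so h (1 + ρ_c/(ρ_m − ρ_c)) = Δ, i.e. h = Δ (ρ_m − ρ_c)/ρ_m.
h = 41730 m × 0.33/3.23 = 4260 m.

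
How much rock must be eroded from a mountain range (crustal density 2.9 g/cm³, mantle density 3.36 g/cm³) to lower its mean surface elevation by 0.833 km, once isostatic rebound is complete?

Net drop Δ = e − u = e − e ρ_c/ρ_m = e (ρ_m − ρ_c)/ρ_m.
e = Δ ρ_m/(ρ_m − ρ_c) = 0.833 km × 3.36/0.46 = 6.08 km.

6.08 km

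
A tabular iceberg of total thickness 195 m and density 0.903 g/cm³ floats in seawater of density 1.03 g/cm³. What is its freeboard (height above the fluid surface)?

24 m

Floating equilibrium: submerged depth d = t ρ_obj/ρ_fluid = 195 m × 0.903/1.03 = 171 m.
Freeboard = t − d = 195 m − 171 m = 24 m.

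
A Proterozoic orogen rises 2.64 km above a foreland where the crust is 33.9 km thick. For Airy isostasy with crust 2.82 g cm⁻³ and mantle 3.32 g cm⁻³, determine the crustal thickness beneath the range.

Root depth r = h ρ_c / (ρ_m − ρ_c) = 2.64 km × 2.82 / 0.5 = 14.89 km.
Total thickness = T + h + r = 33.9 km + 2.64 km + 14.89 km = 51.4 km.

51.4 km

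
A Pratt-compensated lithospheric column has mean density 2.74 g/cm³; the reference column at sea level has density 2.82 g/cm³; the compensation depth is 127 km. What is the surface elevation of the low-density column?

3.71 km

ρ_ref D = ρ (D + h) → h = D (ρ_ref − ρ)/ρ.
h = 127 km × (2.82 − 2.74)/2.74 = 3.71 km.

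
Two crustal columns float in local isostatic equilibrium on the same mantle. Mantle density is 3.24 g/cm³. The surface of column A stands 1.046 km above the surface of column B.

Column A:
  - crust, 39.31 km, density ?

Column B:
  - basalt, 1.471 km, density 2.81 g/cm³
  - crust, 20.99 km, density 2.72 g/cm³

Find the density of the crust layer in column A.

Take the compensation level at the base of the deeper column (depth z_c below the surface of column A) and equate Σ ρ_i t_i down to z_c; mantle fills any gap and the z_c terms cancel.
Column A: 39.31×ρ + (z_c − 39.31)×3.24
Column B: 1.046×0 + 1.471×2.81 + 20.99×2.72 + (z_c − 1.046 − 22.461)×3.24
The z_c×3.24 term appears on both sides and cancels. Collect the known terms of each column as K = Σ(ρt)_known − 3.24 × (depth of known layers): K_A = 0 − 3.24×39.31 = −127.3644; K_B = 61.22631 − 3.24×(1.046 + 22.461) = −14.93637.
Balance: K_A + 39.31×ρ = K_B, so ρ = (K_B − K_A)/39.31 = 112.428/39.31 = 2.86 g/cm³.

2.86 g/cm³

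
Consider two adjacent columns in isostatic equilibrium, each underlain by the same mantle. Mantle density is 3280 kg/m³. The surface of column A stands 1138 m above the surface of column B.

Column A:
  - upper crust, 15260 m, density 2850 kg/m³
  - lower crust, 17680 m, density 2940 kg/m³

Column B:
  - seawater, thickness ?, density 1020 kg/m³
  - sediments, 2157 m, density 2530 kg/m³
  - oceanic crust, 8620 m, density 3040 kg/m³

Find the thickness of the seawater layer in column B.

2280 m

Take the compensation level at the base of the deeper column (depth z_c below the surface of column A) and equate Σ ρ_i t_i down to z_c; mantle fills any gap and the z_c terms cancel.
Column A: 15260×2850 + 17680×2940 + (z_c − 32940)×3280
Column B: 1138×0 + x×1020 + 2157×2530 + 8620×3040 + (z_c − 1138 − 10777 − x)×3280
The z_c×3280 term appears on both sides and cancels. Collect the known terms of each column as K = Σ(ρt)_known − 3280 × (depth of known layers): K_A = 95470200 − 3280×32940 = −12573000; K_B = 31662010 − 3280×(1138 + 10777) = −7419190.
Balance: K_A = K_B − x×(3280 − 1020), so x = (K_B − K_A)/(3280 − 1020) = 5153810/2260 = 2280 m.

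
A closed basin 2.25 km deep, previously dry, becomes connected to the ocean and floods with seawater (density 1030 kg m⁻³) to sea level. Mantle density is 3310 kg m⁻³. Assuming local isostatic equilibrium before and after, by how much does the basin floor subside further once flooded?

1.02 km

After flooding the water column is d + s deep. Its weight must equal the weight of mantle displaced by the extra subsidence s: (d + s) ρ_w = s ρ_m.
s = d ρ_w / (ρ_m − ρ_w) = 2.25 km × 1030/(3310 − 1030) = 1.02 km.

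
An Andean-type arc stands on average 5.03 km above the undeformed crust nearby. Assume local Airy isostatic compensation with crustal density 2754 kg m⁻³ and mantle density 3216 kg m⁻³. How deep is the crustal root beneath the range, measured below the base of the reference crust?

In Airy isostatic equilibrium: the weight of the topography is balanced by the buoyancy of the root, ρ_c h = (ρ_m − ρ_c) r.
r = h · ρ_c / (ρ_m − ρ_c) = 5.03 km × 2754 / (3216 − 2754) = 30 km.

30 km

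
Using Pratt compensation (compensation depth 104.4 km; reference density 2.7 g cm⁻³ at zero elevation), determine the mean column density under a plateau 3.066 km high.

2.62 g cm⁻³

Pratt balance: ρ_ref D = ρ (D + h).
ρ = ρ_ref D/(D + h) = 2.7 × 104.4 km/(104.4 km + 3.066 km) = 2.62 g cm⁻³.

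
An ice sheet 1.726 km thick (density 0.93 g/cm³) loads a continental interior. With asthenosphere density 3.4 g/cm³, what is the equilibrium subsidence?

0.472 km

By Archimedes' principle applied to the lithosphere: the ice load ρ_ice t is balanced by mantle displaced below, ρ_m s.
s = t ρ_ice / ρ_m = 1.726 km × 0.93/3.4 = 0.472 km.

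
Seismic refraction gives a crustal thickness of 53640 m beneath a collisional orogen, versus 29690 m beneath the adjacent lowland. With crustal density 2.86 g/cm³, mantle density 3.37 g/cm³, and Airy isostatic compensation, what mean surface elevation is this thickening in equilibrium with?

3620 m

Excess crust Δ = 53640 m − 29690 m = 23950 m, split between elevation h and root r with h + r = Δ.
Airy balance ρ_c h = (ρ_m − ρ_c) r gives r = h ρ_c/(ρ_m − ρ_c), so h (1 + ρ_c/(ρ_m − ρ_c)) = Δ, i.e. h = Δ (ρ_m − ρ_c)/ρ_m.
h = 23950 m × 0.51/3.37 = 3620 m.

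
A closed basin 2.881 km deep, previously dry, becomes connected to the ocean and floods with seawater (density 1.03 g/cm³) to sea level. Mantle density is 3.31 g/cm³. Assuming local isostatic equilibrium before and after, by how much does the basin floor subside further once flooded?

After flooding the water column is d + s deep. Its weight must equal the weight of mantle displaced by the extra subsidence s: (d + s) ρ_w = s ρ_m.
s = d ρ_w / (ρ_m − ρ_w) = 2.881 km × 1.03/(3.31 − 1.03) = 1.3 km.

1.3 km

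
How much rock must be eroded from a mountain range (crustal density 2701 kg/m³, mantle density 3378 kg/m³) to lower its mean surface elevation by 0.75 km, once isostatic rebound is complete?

Net drop Δ = e − u = e − e ρ_c/ρ_m = e (ρ_m − ρ_c)/ρ_m.
e = Δ ρ_m/(ρ_m − ρ_c) = 0.75 km × 3378/677 = 3.74 km.

3.74 km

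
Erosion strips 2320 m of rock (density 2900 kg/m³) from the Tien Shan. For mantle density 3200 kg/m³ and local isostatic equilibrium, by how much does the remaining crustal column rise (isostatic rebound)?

2100 m

Unloading: uplift u = e ρ_c/ρ_m = 2320 m × 2900/3200 = 2100 m.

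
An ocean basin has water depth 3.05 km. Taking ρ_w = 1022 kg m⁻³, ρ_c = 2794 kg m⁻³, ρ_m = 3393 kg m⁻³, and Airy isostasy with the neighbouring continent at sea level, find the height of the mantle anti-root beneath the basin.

Balancing pressure at the compensation depth: replacing crust with seawater at the top is compensated by replacing crust with mantle at the base: d (ρ_c − ρ_w) = a (ρ_m − ρ_c).
a = d (ρ_c − ρ_w)/(ρ_m − ρ_c) = 3.05 km × 1772/599 = 9.02 km.

9.02 km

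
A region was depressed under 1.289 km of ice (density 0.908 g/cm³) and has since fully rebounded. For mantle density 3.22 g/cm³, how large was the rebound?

0.363 km

Removing the load lets mantle flow back in; uplift u satisfies ρ_ice t = ρ_m u.
u = t ρ_ice/ρ_m = 1.289 km × 0.908/3.22 = 0.363 km.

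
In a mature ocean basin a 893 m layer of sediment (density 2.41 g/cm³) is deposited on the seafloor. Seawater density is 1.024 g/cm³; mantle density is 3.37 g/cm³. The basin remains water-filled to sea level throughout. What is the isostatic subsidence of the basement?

528 m

Submarine loading: the sediment displaces seawater, and the subsidence is in turn flooded, so s (ρ_m − ρ_w) = t (ρ_sed − ρ_w).
s = 893 m × (2.41 − 1.024) / (3.37 − 1.024) = 528 m.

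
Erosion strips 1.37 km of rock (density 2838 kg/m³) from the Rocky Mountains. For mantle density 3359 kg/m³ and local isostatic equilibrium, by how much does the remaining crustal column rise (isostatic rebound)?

1.16 km

Unloading: uplift u = e ρ_c/ρ_m = 1.37 km × 2838/3359 = 1.16 km.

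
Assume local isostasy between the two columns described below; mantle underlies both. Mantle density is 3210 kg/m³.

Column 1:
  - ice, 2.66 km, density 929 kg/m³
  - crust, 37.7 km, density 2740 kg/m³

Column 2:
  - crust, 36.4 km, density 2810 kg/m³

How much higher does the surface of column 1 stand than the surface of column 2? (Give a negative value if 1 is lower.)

2.87 km

For any compensation level in the mantle, the mantle terms cancel and isostasy reduces to e = (Σt_1 − Σt_2) − (Σ(ρt)_1 − Σ(ρt)_2) / ρ_m.
Σt_1 = 40.36 km; Σt_2 = 36.4 km; Σ(ρt)_1 = 105769.14; Σ(ρt)_2 = 102284 (in km·kg/m³).
e = (40.36 − 36.4) − (105769.14 − 102284) / 3210 = 2.87 km.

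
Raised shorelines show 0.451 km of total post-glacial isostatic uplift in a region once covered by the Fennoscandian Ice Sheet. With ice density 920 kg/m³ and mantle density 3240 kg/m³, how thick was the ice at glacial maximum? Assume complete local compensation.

1.59 km

u = t ρ_ice/ρ_m → t = u ρ_m/ρ_ice = 0.451 km × 3240/920 = 1.59 km.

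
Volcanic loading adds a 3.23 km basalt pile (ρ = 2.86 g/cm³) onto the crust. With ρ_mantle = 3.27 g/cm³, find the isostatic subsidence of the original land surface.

Subaerial loading: s = t ρ_load / ρ_m.
s = 3.23 km × 2.86/3.27 = 2.83 km.

2.83 km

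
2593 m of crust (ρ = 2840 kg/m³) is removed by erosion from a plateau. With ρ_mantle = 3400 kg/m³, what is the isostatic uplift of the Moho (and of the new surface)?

2170 m

Unloading: uplift u = e ρ_c/ρ_m = 2593 m × 2840/3400 = 2170 m.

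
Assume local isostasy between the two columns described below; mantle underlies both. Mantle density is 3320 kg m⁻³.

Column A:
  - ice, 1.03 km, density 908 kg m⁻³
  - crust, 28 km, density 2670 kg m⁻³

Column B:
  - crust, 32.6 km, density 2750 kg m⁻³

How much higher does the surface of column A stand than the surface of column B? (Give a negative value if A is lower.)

0.633 km

For any compensation level in the mantle, the mantle terms cancel and isostasy reduces to e = (Σt_A − Σt_B) − (Σ(ρt)_A − Σ(ρt)_B) / ρ_m.
Σt_A = 29.03 km; Σt_B = 32.6 km; Σ(ρt)_A = 75695.24; Σ(ρt)_B = 89650 (in km·kg m⁻³).
e = (29.03 − 32.6) − (75695.24 − 89650) / 3320 = 0.633 km.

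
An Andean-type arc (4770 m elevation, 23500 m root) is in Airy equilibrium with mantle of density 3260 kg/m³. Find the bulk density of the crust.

ρ_c h = (ρ_m − ρ_c) r → ρ_c (h + r) = ρ_m r → ρ_c = ρ_m r / (h + r).
ρ_c = 3260 × 23500 m / (4770 m + 23500 m) = 2710 kg/m³.

2710 kg/m³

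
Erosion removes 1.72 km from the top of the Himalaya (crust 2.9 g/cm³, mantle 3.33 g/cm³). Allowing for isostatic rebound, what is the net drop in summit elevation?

Rebound u = e ρ_c/ρ_m = 1.72 km × 2.9/3.33 = 1.498 km.
Net surface drop = e − u = 1.72 km − 1.498 km = e (ρ_m − ρ_c)/ρ_m = 0.222 km.

0.222 km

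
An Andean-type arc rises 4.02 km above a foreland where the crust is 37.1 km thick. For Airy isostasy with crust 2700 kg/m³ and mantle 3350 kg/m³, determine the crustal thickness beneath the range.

Root depth r = h ρ_c / (ρ_m − ρ_c) = 4.02 km × 2700 / 650 = 16.7 km.
Total thickness = T + h + r = 37.1 km + 4.02 km + 16.7 km = 57.8 km.

57.8 km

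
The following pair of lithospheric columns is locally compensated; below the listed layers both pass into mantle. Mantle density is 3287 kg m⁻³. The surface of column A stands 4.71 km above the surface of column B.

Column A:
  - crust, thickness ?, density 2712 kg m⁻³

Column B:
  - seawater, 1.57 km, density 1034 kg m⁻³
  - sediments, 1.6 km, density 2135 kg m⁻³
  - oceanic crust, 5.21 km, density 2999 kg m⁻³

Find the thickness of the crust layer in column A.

Take the compensation level at the base of the deeper column (depth z_c below the surface of column A) and equate Σ ρ_i t_i down to z_c; mantle fills any gap and the z_c terms cancel.
Column A: x×2712 + (z_c − 0 − x)×3287
Column B: 4.71×0 + 1.57×1034 + 1.6×2135 + 5.21×2999 + (z_c − 4.71 − 8.38)×3287
The z_c×3287 term appears on both sides and cancels. Collect the known terms of each column as K = Σ(ρt)_known − 3287 × (depth of known layers): K_A = 0 − 3287×0 = 0; K_B = 20664.17 − 3287×(4.71 + 8.38) = −22362.66.
Balance: K_A − x×(3287 − 2712) = K_B, so x = (K_A − K_B)/(3287 − 2712) = 22362.7/575 = 38.9 km.

38.9 km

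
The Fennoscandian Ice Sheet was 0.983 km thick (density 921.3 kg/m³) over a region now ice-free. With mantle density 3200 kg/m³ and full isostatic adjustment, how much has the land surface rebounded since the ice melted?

Removing the load lets mantle flow back in; uplift u satisfies ρ_ice t = ρ_m u.
u = t ρ_ice/ρ_m = 0.983 km × 921.3/3200 = 0.283 km.

0.283 km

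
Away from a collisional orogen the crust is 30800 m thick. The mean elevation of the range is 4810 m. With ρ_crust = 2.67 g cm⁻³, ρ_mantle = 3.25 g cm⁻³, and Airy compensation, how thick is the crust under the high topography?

57800 m

Root depth r = h ρ_c / (ρ_m − ρ_c) = 4810 m × 2.67 / 0.58 = 22140 m.
Total thickness = T + h + r = 30800 m + 4810 m + 22140 m = 57800 m.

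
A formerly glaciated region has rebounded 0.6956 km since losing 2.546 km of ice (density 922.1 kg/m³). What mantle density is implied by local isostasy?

3380 kg/m³

ρ_m = ρ_ice t / u = 922.1 × 2.546 km/0.6956 km = 3380 kg/m³.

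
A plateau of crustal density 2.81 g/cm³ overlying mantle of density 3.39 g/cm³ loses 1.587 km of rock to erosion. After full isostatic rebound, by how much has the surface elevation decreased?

0.272 km

Rebound u = e ρ_c/ρ_m = 1.587 km × 2.81/3.39 = 1.315 km.
Net surface drop = e − u = 1.587 km − 1.315 km = e (ρ_m − ρ_c)/ρ_m = 0.272 km.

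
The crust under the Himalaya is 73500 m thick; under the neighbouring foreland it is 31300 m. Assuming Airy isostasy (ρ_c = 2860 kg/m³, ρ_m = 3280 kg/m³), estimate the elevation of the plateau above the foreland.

Excess crust Δ = 73500 m − 31300 m = 42200 m, split between elevation h and root r with h + r = Δ.
Airy balance ρ_c h = (ρ_m − ρ_c) r gives r = h ρ_c/(ρ_m − ρ_c), so h (1 + ρ_c/(ρ_m − ρ_c)) = Δ, i.e. h = Δ (ρ_m − ρ_c)/ρ_m.
h = 42200 m × 420/3280 = 5400 m.

5400 m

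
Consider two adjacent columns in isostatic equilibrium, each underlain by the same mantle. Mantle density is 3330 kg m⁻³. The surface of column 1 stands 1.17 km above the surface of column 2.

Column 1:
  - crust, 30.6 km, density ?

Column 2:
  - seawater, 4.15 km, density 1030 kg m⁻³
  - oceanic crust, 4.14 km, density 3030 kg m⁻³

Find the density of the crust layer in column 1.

Take the compensation level at the base of the deeper column (depth z_c below the surface of column 1) and equate Σ ρ_i t_i down to z_c; mantle fills any gap and the z_c terms cancel.
Column 1: 30.6×ρ + (z_c − 30.6)×3330
Column 2: 1.17×0 + 4.15×1030 + 4.14×3030 + (z_c − 1.17 − 8.29)×3330
The z_c×3330 term appears on both sides and cancels. Collect the known terms of each column as K = Σ(ρt)_known − 3330 × (depth of known layers): K_1 = 0 − 3330×30.6 = −101898; K_2 = 16818.7 − 3330×(1.17 + 8.29) = −14683.1.
Balance: K_1 + 30.6×ρ = K_2, so ρ = (K_2 − K_1)/30.6 = 87214.9/30.6 = 2850 kg m⁻³.

2850 kg m⁻³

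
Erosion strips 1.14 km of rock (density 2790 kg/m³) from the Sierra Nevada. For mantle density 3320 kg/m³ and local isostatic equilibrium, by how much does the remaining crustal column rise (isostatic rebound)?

0.958 km

Unloading: uplift u = e ρ_c/ρ_m = 1.14 km × 2790/3320 = 0.958 km.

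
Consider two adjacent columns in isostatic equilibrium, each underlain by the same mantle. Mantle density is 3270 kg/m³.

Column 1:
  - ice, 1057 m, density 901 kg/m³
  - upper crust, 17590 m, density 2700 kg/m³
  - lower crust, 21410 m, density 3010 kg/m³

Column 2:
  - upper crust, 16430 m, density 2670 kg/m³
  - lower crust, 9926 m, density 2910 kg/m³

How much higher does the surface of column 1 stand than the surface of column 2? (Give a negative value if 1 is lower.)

1430 m

For any compensation level in the mantle, the mantle terms cancel and isostasy reduces to e = (Σt_1 − Σt_2) − (Σ(ρt)_1 − Σ(ρt)_2) / ρ_m.
Σt_1 = 40057 m; Σt_2 = 26356 m; Σ(ρt)_1 = 112889457; Σ(ρt)_2 = 72752760 (in m·kg/m³).
e = (40057 − 26356) − (112889457 − 72752760) / 3270 = 1430 m.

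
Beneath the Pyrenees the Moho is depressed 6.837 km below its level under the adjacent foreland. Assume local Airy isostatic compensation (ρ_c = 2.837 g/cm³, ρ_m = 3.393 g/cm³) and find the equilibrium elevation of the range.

1.34 km

In Airy isostatic equilibrium: ρ_c h = (ρ_m − ρ_c) r.
h = r (ρ_m − ρ_c) / ρ_c = 6.837 km × (3.393 − 2.837) / 2.837 = 1.34 km.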